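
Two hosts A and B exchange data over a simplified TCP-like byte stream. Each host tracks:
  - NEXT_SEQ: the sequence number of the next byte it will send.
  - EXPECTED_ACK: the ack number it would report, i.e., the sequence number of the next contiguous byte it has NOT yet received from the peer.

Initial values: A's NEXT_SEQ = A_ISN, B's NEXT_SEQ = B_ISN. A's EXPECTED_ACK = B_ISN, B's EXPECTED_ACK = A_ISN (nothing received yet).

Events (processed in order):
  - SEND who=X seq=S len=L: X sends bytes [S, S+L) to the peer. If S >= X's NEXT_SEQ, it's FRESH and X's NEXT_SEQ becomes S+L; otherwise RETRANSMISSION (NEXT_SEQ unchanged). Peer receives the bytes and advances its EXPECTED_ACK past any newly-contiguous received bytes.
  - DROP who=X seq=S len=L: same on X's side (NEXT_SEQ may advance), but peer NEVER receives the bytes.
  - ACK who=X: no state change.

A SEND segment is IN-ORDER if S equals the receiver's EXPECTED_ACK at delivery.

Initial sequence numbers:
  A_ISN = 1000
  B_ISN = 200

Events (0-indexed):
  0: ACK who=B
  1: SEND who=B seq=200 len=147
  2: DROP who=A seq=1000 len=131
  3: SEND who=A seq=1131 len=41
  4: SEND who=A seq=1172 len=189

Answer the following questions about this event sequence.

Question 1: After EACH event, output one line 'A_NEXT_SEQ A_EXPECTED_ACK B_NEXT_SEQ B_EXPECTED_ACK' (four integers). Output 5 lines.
1000 200 200 1000
1000 347 347 1000
1131 347 347 1000
1172 347 347 1000
1361 347 347 1000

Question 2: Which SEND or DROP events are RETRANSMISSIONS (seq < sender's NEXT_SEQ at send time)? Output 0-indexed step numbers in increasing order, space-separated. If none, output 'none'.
Step 1: SEND seq=200 -> fresh
Step 2: DROP seq=1000 -> fresh
Step 3: SEND seq=1131 -> fresh
Step 4: SEND seq=1172 -> fresh

Answer: none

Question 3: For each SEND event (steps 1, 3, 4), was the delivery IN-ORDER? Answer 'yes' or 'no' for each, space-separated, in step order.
Answer: yes no no

Derivation:
Step 1: SEND seq=200 -> in-order
Step 3: SEND seq=1131 -> out-of-order
Step 4: SEND seq=1172 -> out-of-order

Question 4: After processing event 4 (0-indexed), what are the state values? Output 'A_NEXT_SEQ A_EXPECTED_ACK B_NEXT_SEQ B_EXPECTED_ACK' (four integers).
After event 0: A_seq=1000 A_ack=200 B_seq=200 B_ack=1000
After event 1: A_seq=1000 A_ack=347 B_seq=347 B_ack=1000
After event 2: A_seq=1131 A_ack=347 B_seq=347 B_ack=1000
After event 3: A_seq=1172 A_ack=347 B_seq=347 B_ack=1000
After event 4: A_seq=1361 A_ack=347 B_seq=347 B_ack=1000

1361 347 347 1000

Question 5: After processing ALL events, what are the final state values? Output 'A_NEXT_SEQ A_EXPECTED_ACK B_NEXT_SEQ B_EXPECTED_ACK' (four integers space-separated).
Answer: 1361 347 347 1000

Derivation:
After event 0: A_seq=1000 A_ack=200 B_seq=200 B_ack=1000
After event 1: A_seq=1000 A_ack=347 B_seq=347 B_ack=1000
After event 2: A_seq=1131 A_ack=347 B_seq=347 B_ack=1000
After event 3: A_seq=1172 A_ack=347 B_seq=347 B_ack=1000
After event 4: A_seq=1361 A_ack=347 B_seq=347 B_ack=1000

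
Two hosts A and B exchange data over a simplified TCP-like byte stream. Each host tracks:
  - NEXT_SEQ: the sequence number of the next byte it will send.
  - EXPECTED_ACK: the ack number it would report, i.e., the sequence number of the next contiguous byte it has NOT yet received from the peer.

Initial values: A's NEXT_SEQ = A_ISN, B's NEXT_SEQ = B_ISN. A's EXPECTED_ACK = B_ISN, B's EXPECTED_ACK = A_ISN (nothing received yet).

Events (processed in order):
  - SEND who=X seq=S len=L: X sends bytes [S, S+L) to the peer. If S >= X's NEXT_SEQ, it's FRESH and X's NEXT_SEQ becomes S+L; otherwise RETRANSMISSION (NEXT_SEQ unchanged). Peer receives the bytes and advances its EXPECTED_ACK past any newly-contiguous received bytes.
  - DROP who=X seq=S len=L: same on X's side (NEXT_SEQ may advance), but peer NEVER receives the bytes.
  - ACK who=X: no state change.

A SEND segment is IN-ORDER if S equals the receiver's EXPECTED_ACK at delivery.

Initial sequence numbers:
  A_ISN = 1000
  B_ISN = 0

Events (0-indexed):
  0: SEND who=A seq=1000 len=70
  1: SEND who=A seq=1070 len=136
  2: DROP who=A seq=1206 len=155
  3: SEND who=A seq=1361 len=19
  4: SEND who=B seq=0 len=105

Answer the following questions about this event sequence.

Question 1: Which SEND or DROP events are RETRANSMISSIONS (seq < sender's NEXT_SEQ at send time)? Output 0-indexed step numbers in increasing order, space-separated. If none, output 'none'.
Step 0: SEND seq=1000 -> fresh
Step 1: SEND seq=1070 -> fresh
Step 2: DROP seq=1206 -> fresh
Step 3: SEND seq=1361 -> fresh
Step 4: SEND seq=0 -> fresh

Answer: none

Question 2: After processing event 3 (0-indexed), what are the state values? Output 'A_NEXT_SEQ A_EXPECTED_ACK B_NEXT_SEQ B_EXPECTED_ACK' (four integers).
After event 0: A_seq=1070 A_ack=0 B_seq=0 B_ack=1070
After event 1: A_seq=1206 A_ack=0 B_seq=0 B_ack=1206
After event 2: A_seq=1361 A_ack=0 B_seq=0 B_ack=1206
After event 3: A_seq=1380 A_ack=0 B_seq=0 B_ack=1206

1380 0 0 1206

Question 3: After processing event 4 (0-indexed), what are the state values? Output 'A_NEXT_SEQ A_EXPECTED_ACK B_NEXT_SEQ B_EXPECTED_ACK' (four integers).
After event 0: A_seq=1070 A_ack=0 B_seq=0 B_ack=1070
After event 1: A_seq=1206 A_ack=0 B_seq=0 B_ack=1206
After event 2: A_seq=1361 A_ack=0 B_seq=0 B_ack=1206
After event 3: A_seq=1380 A_ack=0 B_seq=0 B_ack=1206
After event 4: A_seq=1380 A_ack=105 B_seq=105 B_ack=1206

1380 105 105 1206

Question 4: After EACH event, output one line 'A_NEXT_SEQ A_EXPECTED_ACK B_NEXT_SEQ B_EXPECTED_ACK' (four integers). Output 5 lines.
1070 0 0 1070
1206 0 0 1206
1361 0 0 1206
1380 0 0 1206
1380 105 105 1206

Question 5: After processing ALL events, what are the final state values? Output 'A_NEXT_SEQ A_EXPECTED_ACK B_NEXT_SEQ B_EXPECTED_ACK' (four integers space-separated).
After event 0: A_seq=1070 A_ack=0 B_seq=0 B_ack=1070
After event 1: A_seq=1206 A_ack=0 B_seq=0 B_ack=1206
After event 2: A_seq=1361 A_ack=0 B_seq=0 B_ack=1206
After event 3: A_seq=1380 A_ack=0 B_seq=0 B_ack=1206
After event 4: A_seq=1380 A_ack=105 B_seq=105 B_ack=1206

Answer: 1380 105 105 1206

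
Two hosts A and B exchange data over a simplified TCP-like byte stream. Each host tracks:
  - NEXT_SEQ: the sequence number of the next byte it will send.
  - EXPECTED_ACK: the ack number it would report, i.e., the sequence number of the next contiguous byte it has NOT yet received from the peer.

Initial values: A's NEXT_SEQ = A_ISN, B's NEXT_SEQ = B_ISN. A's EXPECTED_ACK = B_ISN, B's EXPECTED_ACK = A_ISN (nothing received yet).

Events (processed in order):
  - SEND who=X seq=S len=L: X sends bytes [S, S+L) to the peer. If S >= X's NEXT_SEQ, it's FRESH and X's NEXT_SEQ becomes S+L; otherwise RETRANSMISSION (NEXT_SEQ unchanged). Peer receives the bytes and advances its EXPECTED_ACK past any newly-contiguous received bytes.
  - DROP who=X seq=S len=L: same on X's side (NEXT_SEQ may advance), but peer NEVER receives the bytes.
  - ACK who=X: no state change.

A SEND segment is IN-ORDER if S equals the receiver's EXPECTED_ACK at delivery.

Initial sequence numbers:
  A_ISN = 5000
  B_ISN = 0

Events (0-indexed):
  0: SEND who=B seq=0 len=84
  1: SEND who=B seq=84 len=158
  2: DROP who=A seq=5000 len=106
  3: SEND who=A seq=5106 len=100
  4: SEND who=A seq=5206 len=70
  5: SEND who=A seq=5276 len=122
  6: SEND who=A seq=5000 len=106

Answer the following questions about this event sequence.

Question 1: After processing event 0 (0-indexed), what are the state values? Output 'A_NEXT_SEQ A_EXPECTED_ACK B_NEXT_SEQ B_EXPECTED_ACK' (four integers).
After event 0: A_seq=5000 A_ack=84 B_seq=84 B_ack=5000

5000 84 84 5000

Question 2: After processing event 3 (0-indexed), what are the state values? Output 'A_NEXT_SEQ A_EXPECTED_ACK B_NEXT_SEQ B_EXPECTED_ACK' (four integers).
After event 0: A_seq=5000 A_ack=84 B_seq=84 B_ack=5000
After event 1: A_seq=5000 A_ack=242 B_seq=242 B_ack=5000
After event 2: A_seq=5106 A_ack=242 B_seq=242 B_ack=5000
After event 3: A_seq=5206 A_ack=242 B_seq=242 B_ack=5000

5206 242 242 5000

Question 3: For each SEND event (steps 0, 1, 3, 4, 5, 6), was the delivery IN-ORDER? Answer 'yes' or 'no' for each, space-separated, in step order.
Answer: yes yes no no no yes

Derivation:
Step 0: SEND seq=0 -> in-order
Step 1: SEND seq=84 -> in-order
Step 3: SEND seq=5106 -> out-of-order
Step 4: SEND seq=5206 -> out-of-order
Step 5: SEND seq=5276 -> out-of-order
Step 6: SEND seq=5000 -> in-order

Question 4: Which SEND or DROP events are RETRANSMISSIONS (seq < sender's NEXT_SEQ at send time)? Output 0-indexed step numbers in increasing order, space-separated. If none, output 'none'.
Step 0: SEND seq=0 -> fresh
Step 1: SEND seq=84 -> fresh
Step 2: DROP seq=5000 -> fresh
Step 3: SEND seq=5106 -> fresh
Step 4: SEND seq=5206 -> fresh
Step 5: SEND seq=5276 -> fresh
Step 6: SEND seq=5000 -> retransmit

Answer: 6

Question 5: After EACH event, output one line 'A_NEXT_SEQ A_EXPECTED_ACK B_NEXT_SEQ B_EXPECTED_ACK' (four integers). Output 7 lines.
5000 84 84 5000
5000 242 242 5000
5106 242 242 5000
5206 242 242 5000
5276 242 242 5000
5398 242 242 5000
5398 242 242 5398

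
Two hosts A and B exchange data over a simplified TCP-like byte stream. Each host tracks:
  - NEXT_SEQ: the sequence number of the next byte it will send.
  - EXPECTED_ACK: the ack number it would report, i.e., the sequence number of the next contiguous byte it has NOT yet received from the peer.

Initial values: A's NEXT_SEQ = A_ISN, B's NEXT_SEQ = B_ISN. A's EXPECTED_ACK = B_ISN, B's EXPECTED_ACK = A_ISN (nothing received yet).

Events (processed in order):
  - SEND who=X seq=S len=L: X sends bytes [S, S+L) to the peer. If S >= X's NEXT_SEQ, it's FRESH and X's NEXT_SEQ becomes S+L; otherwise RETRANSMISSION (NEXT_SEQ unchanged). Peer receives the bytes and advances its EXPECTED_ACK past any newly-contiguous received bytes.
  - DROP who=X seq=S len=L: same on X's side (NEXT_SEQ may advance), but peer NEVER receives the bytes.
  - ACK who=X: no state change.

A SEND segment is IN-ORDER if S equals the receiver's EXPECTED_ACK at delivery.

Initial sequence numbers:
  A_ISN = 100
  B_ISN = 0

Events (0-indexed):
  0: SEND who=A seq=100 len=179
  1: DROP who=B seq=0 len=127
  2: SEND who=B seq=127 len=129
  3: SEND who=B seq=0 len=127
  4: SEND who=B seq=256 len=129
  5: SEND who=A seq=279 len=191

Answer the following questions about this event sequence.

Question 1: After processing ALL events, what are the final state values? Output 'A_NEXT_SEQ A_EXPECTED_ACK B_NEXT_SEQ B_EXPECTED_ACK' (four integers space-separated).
Answer: 470 385 385 470

Derivation:
After event 0: A_seq=279 A_ack=0 B_seq=0 B_ack=279
After event 1: A_seq=279 A_ack=0 B_seq=127 B_ack=279
After event 2: A_seq=279 A_ack=0 B_seq=256 B_ack=279
After event 3: A_seq=279 A_ack=256 B_seq=256 B_ack=279
After event 4: A_seq=279 A_ack=385 B_seq=385 B_ack=279
After event 5: A_seq=470 A_ack=385 B_seq=385 B_ack=470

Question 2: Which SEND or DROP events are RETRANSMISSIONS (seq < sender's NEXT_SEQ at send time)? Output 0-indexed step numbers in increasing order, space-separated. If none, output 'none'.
Answer: 3

Derivation:
Step 0: SEND seq=100 -> fresh
Step 1: DROP seq=0 -> fresh
Step 2: SEND seq=127 -> fresh
Step 3: SEND seq=0 -> retransmit
Step 4: SEND seq=256 -> fresh
Step 5: SEND seq=279 -> fresh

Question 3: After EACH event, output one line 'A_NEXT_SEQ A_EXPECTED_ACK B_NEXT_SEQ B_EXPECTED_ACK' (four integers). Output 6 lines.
279 0 0 279
279 0 127 279
279 0 256 279
279 256 256 279
279 385 385 279
470 385 385 470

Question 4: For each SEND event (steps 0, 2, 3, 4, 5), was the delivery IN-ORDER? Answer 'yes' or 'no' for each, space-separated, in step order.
Step 0: SEND seq=100 -> in-order
Step 2: SEND seq=127 -> out-of-order
Step 3: SEND seq=0 -> in-order
Step 4: SEND seq=256 -> in-order
Step 5: SEND seq=279 -> in-order

Answer: yes no yes yes yes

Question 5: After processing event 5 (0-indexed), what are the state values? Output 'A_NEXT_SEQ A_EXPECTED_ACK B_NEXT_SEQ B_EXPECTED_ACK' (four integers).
After event 0: A_seq=279 A_ack=0 B_seq=0 B_ack=279
After event 1: A_seq=279 A_ack=0 B_seq=127 B_ack=279
After event 2: A_seq=279 A_ack=0 B_seq=256 B_ack=279
After event 3: A_seq=279 A_ack=256 B_seq=256 B_ack=279
After event 4: A_seq=279 A_ack=385 B_seq=385 B_ack=279
After event 5: A_seq=470 A_ack=385 B_seq=385 B_ack=470

470 385 385 470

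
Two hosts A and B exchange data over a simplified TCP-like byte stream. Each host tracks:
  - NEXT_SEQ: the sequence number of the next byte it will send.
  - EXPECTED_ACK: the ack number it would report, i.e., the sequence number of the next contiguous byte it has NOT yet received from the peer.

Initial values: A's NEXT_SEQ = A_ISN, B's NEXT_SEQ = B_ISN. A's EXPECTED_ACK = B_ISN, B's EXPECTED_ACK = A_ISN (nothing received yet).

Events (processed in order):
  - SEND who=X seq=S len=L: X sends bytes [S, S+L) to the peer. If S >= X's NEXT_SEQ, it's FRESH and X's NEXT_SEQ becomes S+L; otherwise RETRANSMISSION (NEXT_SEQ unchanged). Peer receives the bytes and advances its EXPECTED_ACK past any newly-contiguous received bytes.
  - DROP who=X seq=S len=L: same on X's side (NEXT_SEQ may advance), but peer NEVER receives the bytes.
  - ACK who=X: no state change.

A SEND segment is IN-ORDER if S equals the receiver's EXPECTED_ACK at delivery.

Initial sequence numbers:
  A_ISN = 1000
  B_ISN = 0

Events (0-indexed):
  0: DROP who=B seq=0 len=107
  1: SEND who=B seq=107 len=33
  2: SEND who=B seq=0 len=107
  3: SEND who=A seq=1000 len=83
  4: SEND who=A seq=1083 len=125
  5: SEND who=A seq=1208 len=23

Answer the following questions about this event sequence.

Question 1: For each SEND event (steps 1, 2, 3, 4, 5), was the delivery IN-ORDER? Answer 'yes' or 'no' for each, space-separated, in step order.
Answer: no yes yes yes yes

Derivation:
Step 1: SEND seq=107 -> out-of-order
Step 2: SEND seq=0 -> in-order
Step 3: SEND seq=1000 -> in-order
Step 4: SEND seq=1083 -> in-order
Step 5: SEND seq=1208 -> in-order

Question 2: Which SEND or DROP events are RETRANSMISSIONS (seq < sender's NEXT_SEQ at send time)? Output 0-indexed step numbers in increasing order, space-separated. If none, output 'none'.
Step 0: DROP seq=0 -> fresh
Step 1: SEND seq=107 -> fresh
Step 2: SEND seq=0 -> retransmit
Step 3: SEND seq=1000 -> fresh
Step 4: SEND seq=1083 -> fresh
Step 5: SEND seq=1208 -> fresh

Answer: 2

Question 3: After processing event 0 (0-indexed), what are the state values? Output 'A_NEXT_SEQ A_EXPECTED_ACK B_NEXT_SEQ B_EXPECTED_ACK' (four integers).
After event 0: A_seq=1000 A_ack=0 B_seq=107 B_ack=1000

1000 0 107 1000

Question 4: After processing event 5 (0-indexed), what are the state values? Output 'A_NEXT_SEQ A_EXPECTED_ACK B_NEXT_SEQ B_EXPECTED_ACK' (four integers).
After event 0: A_seq=1000 A_ack=0 B_seq=107 B_ack=1000
After event 1: A_seq=1000 A_ack=0 B_seq=140 B_ack=1000
After event 2: A_seq=1000 A_ack=140 B_seq=140 B_ack=1000
After event 3: A_seq=1083 A_ack=140 B_seq=140 B_ack=1083
After event 4: A_seq=1208 A_ack=140 B_seq=140 B_ack=1208
After event 5: A_seq=1231 A_ack=140 B_seq=140 B_ack=1231

1231 140 140 1231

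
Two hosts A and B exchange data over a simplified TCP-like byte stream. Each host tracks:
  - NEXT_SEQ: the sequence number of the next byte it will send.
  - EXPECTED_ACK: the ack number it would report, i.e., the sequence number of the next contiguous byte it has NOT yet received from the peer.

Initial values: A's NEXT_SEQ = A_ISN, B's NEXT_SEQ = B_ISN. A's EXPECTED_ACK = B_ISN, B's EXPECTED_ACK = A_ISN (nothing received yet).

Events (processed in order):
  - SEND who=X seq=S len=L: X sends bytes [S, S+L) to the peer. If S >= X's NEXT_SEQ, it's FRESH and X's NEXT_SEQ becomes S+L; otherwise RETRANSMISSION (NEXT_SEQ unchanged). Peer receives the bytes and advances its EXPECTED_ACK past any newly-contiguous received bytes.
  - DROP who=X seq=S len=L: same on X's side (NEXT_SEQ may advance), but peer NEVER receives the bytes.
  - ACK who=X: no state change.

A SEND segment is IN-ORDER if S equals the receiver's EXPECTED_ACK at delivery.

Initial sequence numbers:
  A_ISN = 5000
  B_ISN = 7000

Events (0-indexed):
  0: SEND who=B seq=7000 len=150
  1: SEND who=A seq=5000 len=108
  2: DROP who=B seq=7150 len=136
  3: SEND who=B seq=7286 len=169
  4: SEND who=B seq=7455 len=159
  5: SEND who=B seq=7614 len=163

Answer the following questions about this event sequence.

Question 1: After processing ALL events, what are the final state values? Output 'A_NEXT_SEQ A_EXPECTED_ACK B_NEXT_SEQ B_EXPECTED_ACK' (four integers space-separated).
After event 0: A_seq=5000 A_ack=7150 B_seq=7150 B_ack=5000
After event 1: A_seq=5108 A_ack=7150 B_seq=7150 B_ack=5108
After event 2: A_seq=5108 A_ack=7150 B_seq=7286 B_ack=5108
After event 3: A_seq=5108 A_ack=7150 B_seq=7455 B_ack=5108
After event 4: A_seq=5108 A_ack=7150 B_seq=7614 B_ack=5108
After event 5: A_seq=5108 A_ack=7150 B_seq=7777 B_ack=5108

Answer: 5108 7150 7777 5108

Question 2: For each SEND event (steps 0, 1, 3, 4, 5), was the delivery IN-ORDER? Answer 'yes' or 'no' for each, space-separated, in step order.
Answer: yes yes no no no

Derivation:
Step 0: SEND seq=7000 -> in-order
Step 1: SEND seq=5000 -> in-order
Step 3: SEND seq=7286 -> out-of-order
Step 4: SEND seq=7455 -> out-of-order
Step 5: SEND seq=7614 -> out-of-order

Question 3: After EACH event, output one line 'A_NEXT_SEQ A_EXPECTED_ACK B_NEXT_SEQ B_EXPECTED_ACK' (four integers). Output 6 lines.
5000 7150 7150 5000
5108 7150 7150 5108
5108 7150 7286 5108
5108 7150 7455 5108
5108 7150 7614 5108
5108 7150 7777 5108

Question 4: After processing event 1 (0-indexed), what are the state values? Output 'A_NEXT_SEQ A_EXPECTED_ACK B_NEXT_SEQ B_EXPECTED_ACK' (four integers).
After event 0: A_seq=5000 A_ack=7150 B_seq=7150 B_ack=5000
After event 1: A_seq=5108 A_ack=7150 B_seq=7150 B_ack=5108

5108 7150 7150 5108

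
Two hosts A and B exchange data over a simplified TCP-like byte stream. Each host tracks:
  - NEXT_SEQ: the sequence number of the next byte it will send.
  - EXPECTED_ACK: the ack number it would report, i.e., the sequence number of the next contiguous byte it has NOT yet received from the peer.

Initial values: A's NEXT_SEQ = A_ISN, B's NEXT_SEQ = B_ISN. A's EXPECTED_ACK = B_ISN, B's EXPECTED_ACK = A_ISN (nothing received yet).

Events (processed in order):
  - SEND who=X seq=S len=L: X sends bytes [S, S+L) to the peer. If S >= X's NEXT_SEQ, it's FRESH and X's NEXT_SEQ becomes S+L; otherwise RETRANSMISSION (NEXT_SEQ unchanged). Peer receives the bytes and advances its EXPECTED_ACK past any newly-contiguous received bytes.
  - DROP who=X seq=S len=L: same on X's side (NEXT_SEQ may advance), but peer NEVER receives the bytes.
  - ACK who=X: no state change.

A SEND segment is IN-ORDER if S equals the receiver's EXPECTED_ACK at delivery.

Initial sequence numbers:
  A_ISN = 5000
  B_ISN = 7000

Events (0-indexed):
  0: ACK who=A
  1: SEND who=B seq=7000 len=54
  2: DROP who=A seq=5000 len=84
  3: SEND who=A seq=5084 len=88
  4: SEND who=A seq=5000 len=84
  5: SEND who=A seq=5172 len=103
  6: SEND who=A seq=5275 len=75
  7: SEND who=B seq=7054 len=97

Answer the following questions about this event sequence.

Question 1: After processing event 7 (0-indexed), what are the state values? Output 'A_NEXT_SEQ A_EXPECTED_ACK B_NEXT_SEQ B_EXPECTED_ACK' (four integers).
After event 0: A_seq=5000 A_ack=7000 B_seq=7000 B_ack=5000
After event 1: A_seq=5000 A_ack=7054 B_seq=7054 B_ack=5000
After event 2: A_seq=5084 A_ack=7054 B_seq=7054 B_ack=5000
After event 3: A_seq=5172 A_ack=7054 B_seq=7054 B_ack=5000
After event 4: A_seq=5172 A_ack=7054 B_seq=7054 B_ack=5172
After event 5: A_seq=5275 A_ack=7054 B_seq=7054 B_ack=5275
After event 6: A_seq=5350 A_ack=7054 B_seq=7054 B_ack=5350
After event 7: A_seq=5350 A_ack=7151 B_seq=7151 B_ack=5350

5350 7151 7151 5350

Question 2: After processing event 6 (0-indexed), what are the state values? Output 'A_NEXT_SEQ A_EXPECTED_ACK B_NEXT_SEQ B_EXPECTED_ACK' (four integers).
After event 0: A_seq=5000 A_ack=7000 B_seq=7000 B_ack=5000
After event 1: A_seq=5000 A_ack=7054 B_seq=7054 B_ack=5000
After event 2: A_seq=5084 A_ack=7054 B_seq=7054 B_ack=5000
After event 3: A_seq=5172 A_ack=7054 B_seq=7054 B_ack=5000
After event 4: A_seq=5172 A_ack=7054 B_seq=7054 B_ack=5172
After event 5: A_seq=5275 A_ack=7054 B_seq=7054 B_ack=5275
After event 6: A_seq=5350 A_ack=7054 B_seq=7054 B_ack=5350

5350 7054 7054 5350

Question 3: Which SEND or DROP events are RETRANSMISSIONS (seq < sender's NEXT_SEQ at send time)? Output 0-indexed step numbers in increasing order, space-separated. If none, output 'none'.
Step 1: SEND seq=7000 -> fresh
Step 2: DROP seq=5000 -> fresh
Step 3: SEND seq=5084 -> fresh
Step 4: SEND seq=5000 -> retransmit
Step 5: SEND seq=5172 -> fresh
Step 6: SEND seq=5275 -> fresh
Step 7: SEND seq=7054 -> fresh

Answer: 4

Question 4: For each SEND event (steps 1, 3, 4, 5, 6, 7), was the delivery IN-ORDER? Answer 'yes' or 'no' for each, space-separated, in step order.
Answer: yes no yes yes yes yes

Derivation:
Step 1: SEND seq=7000 -> in-order
Step 3: SEND seq=5084 -> out-of-order
Step 4: SEND seq=5000 -> in-order
Step 5: SEND seq=5172 -> in-order
Step 6: SEND seq=5275 -> in-order
Step 7: SEND seq=7054 -> in-order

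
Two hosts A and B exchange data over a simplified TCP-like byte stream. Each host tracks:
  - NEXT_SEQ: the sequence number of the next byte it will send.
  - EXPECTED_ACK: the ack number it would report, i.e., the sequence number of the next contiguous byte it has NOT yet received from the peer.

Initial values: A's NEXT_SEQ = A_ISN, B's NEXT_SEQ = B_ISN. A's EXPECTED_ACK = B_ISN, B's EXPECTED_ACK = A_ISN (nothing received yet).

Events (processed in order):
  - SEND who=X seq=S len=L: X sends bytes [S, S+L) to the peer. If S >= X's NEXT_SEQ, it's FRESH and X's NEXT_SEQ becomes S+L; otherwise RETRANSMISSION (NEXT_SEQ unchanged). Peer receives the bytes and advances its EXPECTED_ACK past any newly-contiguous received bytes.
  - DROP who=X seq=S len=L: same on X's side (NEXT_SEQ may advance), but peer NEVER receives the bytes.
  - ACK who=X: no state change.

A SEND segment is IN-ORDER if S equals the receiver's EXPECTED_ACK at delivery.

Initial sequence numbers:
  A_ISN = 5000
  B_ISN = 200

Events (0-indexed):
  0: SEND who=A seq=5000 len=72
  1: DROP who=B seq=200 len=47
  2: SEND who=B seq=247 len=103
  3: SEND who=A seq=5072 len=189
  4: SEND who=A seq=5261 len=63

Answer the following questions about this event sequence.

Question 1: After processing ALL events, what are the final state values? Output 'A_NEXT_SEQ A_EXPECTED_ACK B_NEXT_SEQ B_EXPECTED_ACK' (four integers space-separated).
After event 0: A_seq=5072 A_ack=200 B_seq=200 B_ack=5072
After event 1: A_seq=5072 A_ack=200 B_seq=247 B_ack=5072
After event 2: A_seq=5072 A_ack=200 B_seq=350 B_ack=5072
After event 3: A_seq=5261 A_ack=200 B_seq=350 B_ack=5261
After event 4: A_seq=5324 A_ack=200 B_seq=350 B_ack=5324

Answer: 5324 200 350 5324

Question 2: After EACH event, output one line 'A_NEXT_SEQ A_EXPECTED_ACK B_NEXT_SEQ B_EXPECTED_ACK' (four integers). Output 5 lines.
5072 200 200 5072
5072 200 247 5072
5072 200 350 5072
5261 200 350 5261
5324 200 350 5324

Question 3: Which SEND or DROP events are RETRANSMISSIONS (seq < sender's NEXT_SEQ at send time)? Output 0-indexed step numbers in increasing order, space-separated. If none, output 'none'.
Step 0: SEND seq=5000 -> fresh
Step 1: DROP seq=200 -> fresh
Step 2: SEND seq=247 -> fresh
Step 3: SEND seq=5072 -> fresh
Step 4: SEND seq=5261 -> fresh

Answer: none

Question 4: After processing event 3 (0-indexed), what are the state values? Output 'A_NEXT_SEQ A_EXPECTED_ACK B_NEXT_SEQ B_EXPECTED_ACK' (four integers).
After event 0: A_seq=5072 A_ack=200 B_seq=200 B_ack=5072
After event 1: A_seq=5072 A_ack=200 B_seq=247 B_ack=5072
After event 2: A_seq=5072 A_ack=200 B_seq=350 B_ack=5072
After event 3: A_seq=5261 A_ack=200 B_seq=350 B_ack=5261

5261 200 350 5261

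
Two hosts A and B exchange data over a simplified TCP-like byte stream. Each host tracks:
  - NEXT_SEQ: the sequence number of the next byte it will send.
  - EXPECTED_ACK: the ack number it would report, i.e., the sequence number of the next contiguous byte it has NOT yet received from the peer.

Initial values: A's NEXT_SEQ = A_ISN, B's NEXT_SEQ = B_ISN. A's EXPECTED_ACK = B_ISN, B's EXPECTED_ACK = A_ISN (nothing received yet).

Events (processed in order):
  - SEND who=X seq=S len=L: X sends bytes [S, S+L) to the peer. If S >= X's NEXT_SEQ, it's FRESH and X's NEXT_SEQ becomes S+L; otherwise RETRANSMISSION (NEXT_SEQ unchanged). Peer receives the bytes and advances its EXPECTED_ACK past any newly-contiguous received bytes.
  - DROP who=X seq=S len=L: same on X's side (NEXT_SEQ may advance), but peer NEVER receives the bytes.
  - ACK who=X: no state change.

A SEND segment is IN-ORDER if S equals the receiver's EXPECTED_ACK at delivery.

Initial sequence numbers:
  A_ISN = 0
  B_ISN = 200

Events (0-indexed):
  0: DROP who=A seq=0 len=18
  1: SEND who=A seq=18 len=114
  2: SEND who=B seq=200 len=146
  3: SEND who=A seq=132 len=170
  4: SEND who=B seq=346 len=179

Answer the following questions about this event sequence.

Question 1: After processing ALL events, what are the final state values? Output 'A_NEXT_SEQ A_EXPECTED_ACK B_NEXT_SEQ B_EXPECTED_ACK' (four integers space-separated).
Answer: 302 525 525 0

Derivation:
After event 0: A_seq=18 A_ack=200 B_seq=200 B_ack=0
After event 1: A_seq=132 A_ack=200 B_seq=200 B_ack=0
After event 2: A_seq=132 A_ack=346 B_seq=346 B_ack=0
After event 3: A_seq=302 A_ack=346 B_seq=346 B_ack=0
After event 4: A_seq=302 A_ack=525 B_seq=525 B_ack=0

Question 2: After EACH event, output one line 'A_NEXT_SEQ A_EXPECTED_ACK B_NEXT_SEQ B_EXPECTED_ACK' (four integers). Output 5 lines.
18 200 200 0
132 200 200 0
132 346 346 0
302 346 346 0
302 525 525 0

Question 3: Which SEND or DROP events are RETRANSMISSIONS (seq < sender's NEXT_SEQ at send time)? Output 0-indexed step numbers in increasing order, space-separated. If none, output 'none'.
Answer: none

Derivation:
Step 0: DROP seq=0 -> fresh
Step 1: SEND seq=18 -> fresh
Step 2: SEND seq=200 -> fresh
Step 3: SEND seq=132 -> fresh
Step 4: SEND seq=346 -> fresh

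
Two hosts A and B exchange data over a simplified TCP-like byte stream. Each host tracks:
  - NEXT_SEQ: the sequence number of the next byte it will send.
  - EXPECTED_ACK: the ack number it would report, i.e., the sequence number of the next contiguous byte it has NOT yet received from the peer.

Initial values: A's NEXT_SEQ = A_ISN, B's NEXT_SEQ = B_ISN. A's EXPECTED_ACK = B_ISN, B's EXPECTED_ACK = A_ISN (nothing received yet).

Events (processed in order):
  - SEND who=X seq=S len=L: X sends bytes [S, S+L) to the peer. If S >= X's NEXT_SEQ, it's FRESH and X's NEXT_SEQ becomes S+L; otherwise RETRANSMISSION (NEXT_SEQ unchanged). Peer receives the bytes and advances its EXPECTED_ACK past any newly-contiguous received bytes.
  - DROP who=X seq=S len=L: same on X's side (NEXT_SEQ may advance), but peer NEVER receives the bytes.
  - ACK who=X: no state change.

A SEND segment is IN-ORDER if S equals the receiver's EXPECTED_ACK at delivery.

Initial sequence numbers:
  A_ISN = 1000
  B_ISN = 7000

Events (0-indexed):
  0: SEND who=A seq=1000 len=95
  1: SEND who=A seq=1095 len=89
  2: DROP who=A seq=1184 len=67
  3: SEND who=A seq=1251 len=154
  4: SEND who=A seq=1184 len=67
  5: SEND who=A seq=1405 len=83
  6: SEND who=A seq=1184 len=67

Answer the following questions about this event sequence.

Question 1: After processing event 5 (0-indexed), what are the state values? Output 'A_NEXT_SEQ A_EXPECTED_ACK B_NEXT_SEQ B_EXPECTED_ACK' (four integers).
After event 0: A_seq=1095 A_ack=7000 B_seq=7000 B_ack=1095
After event 1: A_seq=1184 A_ack=7000 B_seq=7000 B_ack=1184
After event 2: A_seq=1251 A_ack=7000 B_seq=7000 B_ack=1184
After event 3: A_seq=1405 A_ack=7000 B_seq=7000 B_ack=1184
After event 4: A_seq=1405 A_ack=7000 B_seq=7000 B_ack=1405
After event 5: A_seq=1488 A_ack=7000 B_seq=7000 B_ack=1488

1488 7000 7000 1488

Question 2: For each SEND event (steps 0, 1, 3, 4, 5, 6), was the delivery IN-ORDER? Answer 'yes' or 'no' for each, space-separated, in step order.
Step 0: SEND seq=1000 -> in-order
Step 1: SEND seq=1095 -> in-order
Step 3: SEND seq=1251 -> out-of-order
Step 4: SEND seq=1184 -> in-order
Step 5: SEND seq=1405 -> in-order
Step 6: SEND seq=1184 -> out-of-order

Answer: yes yes no yes yes no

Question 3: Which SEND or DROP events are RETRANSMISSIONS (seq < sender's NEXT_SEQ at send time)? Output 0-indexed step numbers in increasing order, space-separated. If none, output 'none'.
Step 0: SEND seq=1000 -> fresh
Step 1: SEND seq=1095 -> fresh
Step 2: DROP seq=1184 -> fresh
Step 3: SEND seq=1251 -> fresh
Step 4: SEND seq=1184 -> retransmit
Step 5: SEND seq=1405 -> fresh
Step 6: SEND seq=1184 -> retransmit

Answer: 4 6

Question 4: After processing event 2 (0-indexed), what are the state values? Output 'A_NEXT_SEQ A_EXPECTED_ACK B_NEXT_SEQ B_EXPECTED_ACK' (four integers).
After event 0: A_seq=1095 A_ack=7000 B_seq=7000 B_ack=1095
After event 1: A_seq=1184 A_ack=7000 B_seq=7000 B_ack=1184
After event 2: A_seq=1251 A_ack=7000 B_seq=7000 B_ack=1184

1251 7000 7000 1184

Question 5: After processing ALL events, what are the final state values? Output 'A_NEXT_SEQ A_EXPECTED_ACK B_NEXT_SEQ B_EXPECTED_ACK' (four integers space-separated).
After event 0: A_seq=1095 A_ack=7000 B_seq=7000 B_ack=1095
After event 1: A_seq=1184 A_ack=7000 B_seq=7000 B_ack=1184
After event 2: A_seq=1251 A_ack=7000 B_seq=7000 B_ack=1184
After event 3: A_seq=1405 A_ack=7000 B_seq=7000 B_ack=1184
After event 4: A_seq=1405 A_ack=7000 B_seq=7000 B_ack=1405
After event 5: A_seq=1488 A_ack=7000 B_seq=7000 B_ack=1488
After event 6: A_seq=1488 A_ack=7000 B_seq=7000 B_ack=1488

Answer: 1488 7000 7000 1488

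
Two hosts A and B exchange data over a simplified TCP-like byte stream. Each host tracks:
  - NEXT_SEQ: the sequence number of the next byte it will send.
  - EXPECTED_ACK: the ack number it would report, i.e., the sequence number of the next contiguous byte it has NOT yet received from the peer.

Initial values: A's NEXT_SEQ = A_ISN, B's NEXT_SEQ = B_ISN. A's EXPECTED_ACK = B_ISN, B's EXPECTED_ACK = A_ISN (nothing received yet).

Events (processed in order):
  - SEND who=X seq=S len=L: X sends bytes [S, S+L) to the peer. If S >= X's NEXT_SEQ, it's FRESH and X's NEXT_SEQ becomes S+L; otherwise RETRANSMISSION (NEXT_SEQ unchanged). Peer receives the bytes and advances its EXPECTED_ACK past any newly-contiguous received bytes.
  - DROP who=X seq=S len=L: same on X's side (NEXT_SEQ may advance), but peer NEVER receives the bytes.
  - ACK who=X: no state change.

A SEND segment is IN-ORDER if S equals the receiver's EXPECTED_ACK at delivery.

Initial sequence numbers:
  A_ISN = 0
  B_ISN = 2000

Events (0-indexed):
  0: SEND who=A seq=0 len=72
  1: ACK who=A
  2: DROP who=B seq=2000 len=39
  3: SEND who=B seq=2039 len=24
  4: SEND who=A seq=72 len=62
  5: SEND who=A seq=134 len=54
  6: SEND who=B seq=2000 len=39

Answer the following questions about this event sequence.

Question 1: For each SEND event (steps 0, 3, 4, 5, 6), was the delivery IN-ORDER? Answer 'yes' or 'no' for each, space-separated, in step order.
Answer: yes no yes yes yes

Derivation:
Step 0: SEND seq=0 -> in-order
Step 3: SEND seq=2039 -> out-of-order
Step 4: SEND seq=72 -> in-order
Step 5: SEND seq=134 -> in-order
Step 6: SEND seq=2000 -> in-order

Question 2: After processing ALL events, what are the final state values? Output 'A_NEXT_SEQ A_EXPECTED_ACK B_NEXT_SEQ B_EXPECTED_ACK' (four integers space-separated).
After event 0: A_seq=72 A_ack=2000 B_seq=2000 B_ack=72
After event 1: A_seq=72 A_ack=2000 B_seq=2000 B_ack=72
After event 2: A_seq=72 A_ack=2000 B_seq=2039 B_ack=72
After event 3: A_seq=72 A_ack=2000 B_seq=2063 B_ack=72
After event 4: A_seq=134 A_ack=2000 B_seq=2063 B_ack=134
After event 5: A_seq=188 A_ack=2000 B_seq=2063 B_ack=188
After event 6: A_seq=188 A_ack=2063 B_seq=2063 B_ack=188

Answer: 188 2063 2063 188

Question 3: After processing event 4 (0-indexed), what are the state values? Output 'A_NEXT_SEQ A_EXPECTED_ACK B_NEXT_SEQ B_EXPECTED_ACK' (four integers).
After event 0: A_seq=72 A_ack=2000 B_seq=2000 B_ack=72
After event 1: A_seq=72 A_ack=2000 B_seq=2000 B_ack=72
After event 2: A_seq=72 A_ack=2000 B_seq=2039 B_ack=72
After event 3: A_seq=72 A_ack=2000 B_seq=2063 B_ack=72
After event 4: A_seq=134 A_ack=2000 B_seq=2063 B_ack=134

134 2000 2063 134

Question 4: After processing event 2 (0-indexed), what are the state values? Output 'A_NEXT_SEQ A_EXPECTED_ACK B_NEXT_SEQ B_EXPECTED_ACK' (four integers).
After event 0: A_seq=72 A_ack=2000 B_seq=2000 B_ack=72
After event 1: A_seq=72 A_ack=2000 B_seq=2000 B_ack=72
After event 2: A_seq=72 A_ack=2000 B_seq=2039 B_ack=72

72 2000 2039 72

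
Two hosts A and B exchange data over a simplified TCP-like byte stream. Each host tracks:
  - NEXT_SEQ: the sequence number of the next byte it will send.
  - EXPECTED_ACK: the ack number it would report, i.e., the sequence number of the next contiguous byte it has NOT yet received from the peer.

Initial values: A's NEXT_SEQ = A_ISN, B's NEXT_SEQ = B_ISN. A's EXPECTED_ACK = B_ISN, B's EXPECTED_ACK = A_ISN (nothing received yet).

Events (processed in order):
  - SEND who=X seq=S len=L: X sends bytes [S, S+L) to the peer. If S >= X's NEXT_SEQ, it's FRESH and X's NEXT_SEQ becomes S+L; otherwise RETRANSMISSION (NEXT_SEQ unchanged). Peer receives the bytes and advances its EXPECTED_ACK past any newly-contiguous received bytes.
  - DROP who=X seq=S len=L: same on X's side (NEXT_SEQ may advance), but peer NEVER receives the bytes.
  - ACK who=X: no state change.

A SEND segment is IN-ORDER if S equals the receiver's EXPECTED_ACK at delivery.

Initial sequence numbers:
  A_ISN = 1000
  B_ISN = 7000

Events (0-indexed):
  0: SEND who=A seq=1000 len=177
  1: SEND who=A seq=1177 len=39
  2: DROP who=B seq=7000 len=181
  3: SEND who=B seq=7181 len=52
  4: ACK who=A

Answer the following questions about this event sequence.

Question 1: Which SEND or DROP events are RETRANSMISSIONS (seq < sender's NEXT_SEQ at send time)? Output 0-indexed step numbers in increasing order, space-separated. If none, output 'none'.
Step 0: SEND seq=1000 -> fresh
Step 1: SEND seq=1177 -> fresh
Step 2: DROP seq=7000 -> fresh
Step 3: SEND seq=7181 -> fresh

Answer: none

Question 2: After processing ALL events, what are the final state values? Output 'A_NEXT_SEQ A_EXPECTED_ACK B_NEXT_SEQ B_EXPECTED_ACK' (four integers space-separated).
Answer: 1216 7000 7233 1216

Derivation:
After event 0: A_seq=1177 A_ack=7000 B_seq=7000 B_ack=1177
After event 1: A_seq=1216 A_ack=7000 B_seq=7000 B_ack=1216
After event 2: A_seq=1216 A_ack=7000 B_seq=7181 B_ack=1216
After event 3: A_seq=1216 A_ack=7000 B_seq=7233 B_ack=1216
After event 4: A_seq=1216 A_ack=7000 B_seq=7233 B_ack=1216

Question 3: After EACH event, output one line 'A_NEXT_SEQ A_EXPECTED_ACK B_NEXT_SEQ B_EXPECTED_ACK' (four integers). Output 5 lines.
1177 7000 7000 1177
1216 7000 7000 1216
1216 7000 7181 1216
1216 7000 7233 1216
1216 7000 7233 1216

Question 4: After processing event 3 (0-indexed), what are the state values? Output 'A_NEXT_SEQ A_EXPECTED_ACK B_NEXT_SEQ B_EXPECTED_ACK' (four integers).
After event 0: A_seq=1177 A_ack=7000 B_seq=7000 B_ack=1177
After event 1: A_seq=1216 A_ack=7000 B_seq=7000 B_ack=1216
After event 2: A_seq=1216 A_ack=7000 B_seq=7181 B_ack=1216
After event 3: A_seq=1216 A_ack=7000 B_seq=7233 B_ack=1216

1216 7000 7233 1216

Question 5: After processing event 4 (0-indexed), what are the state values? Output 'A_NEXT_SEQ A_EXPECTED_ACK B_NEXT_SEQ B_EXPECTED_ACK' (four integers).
After event 0: A_seq=1177 A_ack=7000 B_seq=7000 B_ack=1177
After event 1: A_seq=1216 A_ack=7000 B_seq=7000 B_ack=1216
After event 2: A_seq=1216 A_ack=7000 B_seq=7181 B_ack=1216
After event 3: A_seq=1216 A_ack=7000 B_seq=7233 B_ack=1216
After event 4: A_seq=1216 A_ack=7000 B_seq=7233 B_ack=1216

1216 7000 7233 1216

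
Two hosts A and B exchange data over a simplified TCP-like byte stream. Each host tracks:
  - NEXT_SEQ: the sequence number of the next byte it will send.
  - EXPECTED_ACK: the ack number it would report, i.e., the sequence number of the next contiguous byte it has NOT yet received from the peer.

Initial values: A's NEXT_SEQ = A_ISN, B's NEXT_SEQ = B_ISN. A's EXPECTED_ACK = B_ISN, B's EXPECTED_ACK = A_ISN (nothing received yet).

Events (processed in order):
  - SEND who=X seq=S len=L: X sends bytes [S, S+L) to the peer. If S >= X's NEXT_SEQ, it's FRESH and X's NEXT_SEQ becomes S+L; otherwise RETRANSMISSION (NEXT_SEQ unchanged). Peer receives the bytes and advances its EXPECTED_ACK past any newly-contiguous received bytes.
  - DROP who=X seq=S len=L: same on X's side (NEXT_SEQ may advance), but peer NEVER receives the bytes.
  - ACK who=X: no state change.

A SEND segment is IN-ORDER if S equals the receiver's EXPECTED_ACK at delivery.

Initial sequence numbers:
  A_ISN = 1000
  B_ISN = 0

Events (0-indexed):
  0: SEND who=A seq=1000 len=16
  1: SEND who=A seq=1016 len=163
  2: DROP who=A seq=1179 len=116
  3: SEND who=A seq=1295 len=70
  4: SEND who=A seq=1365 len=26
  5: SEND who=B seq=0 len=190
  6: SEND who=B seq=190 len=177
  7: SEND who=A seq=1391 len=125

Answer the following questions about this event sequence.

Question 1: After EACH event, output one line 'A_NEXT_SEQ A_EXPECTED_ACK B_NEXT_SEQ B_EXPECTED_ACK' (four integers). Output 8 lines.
1016 0 0 1016
1179 0 0 1179
1295 0 0 1179
1365 0 0 1179
1391 0 0 1179
1391 190 190 1179
1391 367 367 1179
1516 367 367 1179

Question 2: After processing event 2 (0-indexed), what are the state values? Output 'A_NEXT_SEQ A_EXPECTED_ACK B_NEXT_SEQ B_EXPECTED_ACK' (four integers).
After event 0: A_seq=1016 A_ack=0 B_seq=0 B_ack=1016
After event 1: A_seq=1179 A_ack=0 B_seq=0 B_ack=1179
After event 2: A_seq=1295 A_ack=0 B_seq=0 B_ack=1179

1295 0 0 1179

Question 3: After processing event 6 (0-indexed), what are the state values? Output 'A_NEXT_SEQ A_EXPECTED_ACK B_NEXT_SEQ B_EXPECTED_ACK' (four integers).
After event 0: A_seq=1016 A_ack=0 B_seq=0 B_ack=1016
After event 1: A_seq=1179 A_ack=0 B_seq=0 B_ack=1179
After event 2: A_seq=1295 A_ack=0 B_seq=0 B_ack=1179
After event 3: A_seq=1365 A_ack=0 B_seq=0 B_ack=1179
After event 4: A_seq=1391 A_ack=0 B_seq=0 B_ack=1179
After event 5: A_seq=1391 A_ack=190 B_seq=190 B_ack=1179
After event 6: A_seq=1391 A_ack=367 B_seq=367 B_ack=1179

1391 367 367 1179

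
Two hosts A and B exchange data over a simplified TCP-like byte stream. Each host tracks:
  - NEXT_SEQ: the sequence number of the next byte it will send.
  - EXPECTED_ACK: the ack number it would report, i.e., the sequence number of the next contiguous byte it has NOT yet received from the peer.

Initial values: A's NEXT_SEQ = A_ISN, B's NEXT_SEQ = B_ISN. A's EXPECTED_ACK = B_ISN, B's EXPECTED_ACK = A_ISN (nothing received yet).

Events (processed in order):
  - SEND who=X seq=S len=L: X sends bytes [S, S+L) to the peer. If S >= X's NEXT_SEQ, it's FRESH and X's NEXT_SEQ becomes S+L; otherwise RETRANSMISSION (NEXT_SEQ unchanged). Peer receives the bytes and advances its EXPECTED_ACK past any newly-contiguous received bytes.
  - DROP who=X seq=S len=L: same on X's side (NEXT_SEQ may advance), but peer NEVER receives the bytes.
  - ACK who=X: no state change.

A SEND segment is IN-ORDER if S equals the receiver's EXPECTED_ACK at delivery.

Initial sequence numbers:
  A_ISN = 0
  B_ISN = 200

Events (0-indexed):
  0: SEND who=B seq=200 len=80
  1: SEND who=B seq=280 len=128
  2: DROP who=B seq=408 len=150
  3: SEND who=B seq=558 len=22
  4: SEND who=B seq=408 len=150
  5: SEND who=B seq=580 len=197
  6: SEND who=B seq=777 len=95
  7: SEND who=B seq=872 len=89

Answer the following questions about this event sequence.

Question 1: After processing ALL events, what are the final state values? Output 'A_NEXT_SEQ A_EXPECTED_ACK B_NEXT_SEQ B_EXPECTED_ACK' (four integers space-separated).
After event 0: A_seq=0 A_ack=280 B_seq=280 B_ack=0
After event 1: A_seq=0 A_ack=408 B_seq=408 B_ack=0
After event 2: A_seq=0 A_ack=408 B_seq=558 B_ack=0
After event 3: A_seq=0 A_ack=408 B_seq=580 B_ack=0
After event 4: A_seq=0 A_ack=580 B_seq=580 B_ack=0
After event 5: A_seq=0 A_ack=777 B_seq=777 B_ack=0
After event 6: A_seq=0 A_ack=872 B_seq=872 B_ack=0
After event 7: A_seq=0 A_ack=961 B_seq=961 B_ack=0

Answer: 0 961 961 0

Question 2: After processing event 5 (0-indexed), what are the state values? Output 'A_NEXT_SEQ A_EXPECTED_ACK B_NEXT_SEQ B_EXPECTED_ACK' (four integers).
After event 0: A_seq=0 A_ack=280 B_seq=280 B_ack=0
After event 1: A_seq=0 A_ack=408 B_seq=408 B_ack=0
After event 2: A_seq=0 A_ack=408 B_seq=558 B_ack=0
After event 3: A_seq=0 A_ack=408 B_seq=580 B_ack=0
After event 4: A_seq=0 A_ack=580 B_seq=580 B_ack=0
After event 5: A_seq=0 A_ack=777 B_seq=777 B_ack=0

0 777 777 0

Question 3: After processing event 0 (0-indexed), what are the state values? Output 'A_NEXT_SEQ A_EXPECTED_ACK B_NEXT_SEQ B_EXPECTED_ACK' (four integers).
After event 0: A_seq=0 A_ack=280 B_seq=280 B_ack=0

0 280 280 0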